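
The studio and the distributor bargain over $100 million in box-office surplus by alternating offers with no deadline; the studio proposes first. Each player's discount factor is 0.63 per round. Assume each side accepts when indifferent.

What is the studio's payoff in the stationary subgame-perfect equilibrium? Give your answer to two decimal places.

In a stationary SPE each proposer offers the other exactly their discounted continuation value.
If the studio keeps x when proposing and the distributor keeps y when proposing, then x = 100 − 0.63y and y = 100 − 0.63x.
Solving: x = 100(1 − 0.63) / (1 − 0.63·0.63) = 37 / 0.6031 ≈ 61.3497.
The distributor gets 100 − 61.3497 ≈ 38.6503.

61.35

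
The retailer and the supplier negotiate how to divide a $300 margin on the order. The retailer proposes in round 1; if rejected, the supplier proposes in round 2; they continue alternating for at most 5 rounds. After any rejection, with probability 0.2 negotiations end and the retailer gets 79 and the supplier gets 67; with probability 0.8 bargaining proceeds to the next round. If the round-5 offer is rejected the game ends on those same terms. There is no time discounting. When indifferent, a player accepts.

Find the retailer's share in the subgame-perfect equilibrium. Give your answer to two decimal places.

192.59

Round 5 (the retailer proposes): the supplier gets 67 if talks fail, so the retailer offers 67 and keeps 233.
Round 4 (the supplier proposes): rejecting gives the retailer an expected 0.8 × 233 + 0.2 × 79 = 202.2; the supplier offers that and keeps 97.8.
Round 3 (the retailer proposes): rejecting gives the supplier an expected 0.8 × 97.8 + 0.2 × 67 = 91.64; the retailer offers that and keeps 208.36.
Round 2 (the supplier proposes): rejecting gives the retailer an expected 0.8 × 208.36 + 0.2 × 79 = 182.488, so the supplier offers 182.488, keeping 117.512.
Round 1 (the retailer proposes): rejecting gives the supplier an expected 0.8 × 117.512 + 0.2 × 67 = 107.4096; the retailer offers that and keeps 192.5904.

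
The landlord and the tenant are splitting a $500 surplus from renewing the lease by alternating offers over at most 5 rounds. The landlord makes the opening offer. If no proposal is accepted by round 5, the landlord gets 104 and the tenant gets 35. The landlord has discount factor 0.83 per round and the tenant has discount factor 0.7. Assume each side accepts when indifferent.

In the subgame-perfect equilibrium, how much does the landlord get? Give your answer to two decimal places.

394.12

Round 5 (the landlord proposes): the tenant gets 35 if talks fail, so the landlord offers 35 and keeps 465.
Round 4 (the tenant proposes): the landlord can get 465 next round, worth 0.83 × 465 = 385.95 now, so the tenant offers 385.95, keeping 114.05.
Round 3 (the landlord proposes): the tenant can get 114.05 next round, worth 0.7 × 114.05 = 79.835 now. The landlord offers 79.835 and keeps 500 − 79.835 = 420.165.
Round 2 (the tenant proposes): the landlord can get 420.165 next round, worth 0.83 × 420.165 = 348.73695 now; the tenant offers that and keeps 151.26305.
Round 1 (the landlord proposes): the tenant can get 151.26305 next round, worth 0.7 × 151.26305 = 105.884135 now. The landlord offers 105.884135 and keeps 500 − 105.884135 = 394.115865.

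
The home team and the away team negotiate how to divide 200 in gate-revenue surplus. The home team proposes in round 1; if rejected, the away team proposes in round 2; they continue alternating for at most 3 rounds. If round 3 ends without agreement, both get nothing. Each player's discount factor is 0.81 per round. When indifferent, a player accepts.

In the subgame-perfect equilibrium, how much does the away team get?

30.78

By backward induction:
Round 3 (the home team proposes): the away team will accept anything ≥ 0, so the home team offers 0 and keeps 200.
Round 2 (the away team proposes): the home team can get 200 next round, worth 0.81 × 200 = 162 now, so the away team offers 162, keeping 38.
Round 1 (the home team proposes): the away team can get 38 next round, worth 0.81 × 38 = 30.78 now; the home team offers that and keeps 169.22.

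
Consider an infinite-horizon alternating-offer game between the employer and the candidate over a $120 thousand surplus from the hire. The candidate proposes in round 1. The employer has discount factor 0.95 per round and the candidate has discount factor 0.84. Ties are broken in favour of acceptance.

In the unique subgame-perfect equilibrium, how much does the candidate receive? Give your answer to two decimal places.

29.70

In a stationary SPE each proposer offers the other exactly their discounted continuation value.
If the candidate keeps x when proposing and the employer keeps y when proposing, then x = 120 − 0.95y and y = 120 − 0.84x.
Solving: x = 120(1 − 0.95) / (1 − 0.84·0.95) = 6 / 0.202 ≈ 29.7030.
The employer gets 120 − 29.7030 ≈ 90.2970.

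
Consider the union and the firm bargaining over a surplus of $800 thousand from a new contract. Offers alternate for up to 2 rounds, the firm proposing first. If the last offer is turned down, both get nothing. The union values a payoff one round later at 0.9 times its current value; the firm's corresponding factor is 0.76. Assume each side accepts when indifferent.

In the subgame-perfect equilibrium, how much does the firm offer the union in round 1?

720

Round 2 (the union proposes): rejection yields 0 for the firm; the union offers 0 and keeps 800.
Round 1 (the firm proposes): the union can get 800 next round, worth 0.9 × 800 = 720 now, so the firm offers 720, keeping 80.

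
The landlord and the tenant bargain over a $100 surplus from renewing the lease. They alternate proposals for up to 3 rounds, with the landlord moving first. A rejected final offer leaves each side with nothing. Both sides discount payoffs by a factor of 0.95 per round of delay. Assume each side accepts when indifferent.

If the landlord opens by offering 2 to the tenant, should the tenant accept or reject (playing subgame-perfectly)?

Reject

Work out the tenant's continuation value if the offer is rejected.
Round 3 (the landlord proposes): rejection yields 0 for the tenant; the landlord offers 0 and keeps 100.
Round 2 (the tenant proposes): the landlord can get 100 next round, worth 0.95 × 100 = 95 now, so the tenant offers 95, keeping 5.
So by rejecting in round 1, the tenant gets 5 next round, worth 0.95 × 5 = 4.75 now.
Offer 2 < 4.75, so the tenant rejects.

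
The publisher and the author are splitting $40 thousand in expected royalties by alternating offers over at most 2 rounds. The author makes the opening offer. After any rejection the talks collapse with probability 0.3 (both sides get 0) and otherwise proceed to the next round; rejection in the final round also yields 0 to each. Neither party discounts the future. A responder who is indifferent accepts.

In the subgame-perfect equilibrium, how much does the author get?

Round 2 (the publisher proposes): rejection yields 0 for the author; the publisher offers 0 and keeps 40.
Round 1 (the author proposes): rejecting gives the publisher an expected 0.7 × 40 = 28. The author offers 28 and keeps 40 − 28 = 12.

12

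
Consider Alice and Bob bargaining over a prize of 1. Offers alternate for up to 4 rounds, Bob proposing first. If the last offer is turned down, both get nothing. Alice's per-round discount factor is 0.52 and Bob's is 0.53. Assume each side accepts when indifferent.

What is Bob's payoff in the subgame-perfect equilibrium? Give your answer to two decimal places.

0.61

By backward induction:
Round 4 (Alice proposes): Bob will accept anything ≥ 0, so Alice offers 0 and keeps 1.
Round 3 (Bob proposes): Alice can get 1 next round, worth 0.52 × 1 = 0.52 now; Bob offers that and keeps 0.48.
Round 2 (Alice proposes): Bob can get 0.48 next round, worth 0.53 × 0.48 = 0.2544 now. Alice offers 0.2544 and keeps 1 − 0.2544 = 0.7456.
Round 1 (Bob proposes): Alice can get 0.7456 next round, worth 0.52 × 0.7456 = 0.387712 now; Bob offers that and keeps 0.612288.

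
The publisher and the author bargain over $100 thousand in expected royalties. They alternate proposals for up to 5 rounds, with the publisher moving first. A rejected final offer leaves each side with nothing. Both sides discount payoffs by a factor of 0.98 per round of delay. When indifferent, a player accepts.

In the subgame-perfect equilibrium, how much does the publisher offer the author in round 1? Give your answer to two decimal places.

Round 5 (the publisher proposes): rejection yields 0 for the author; the publisher offers 0 and keeps 100.
Round 4 (the author proposes): the publisher can get 100 next round, worth 0.98 × 100 = 98 now. The author offers 98 and keeps 100 − 98 = 2.
Round 3 (the publisher proposes): the author can get 2 next round, worth 0.98 × 2 = 1.96 now, so the publisher offers 1.96, keeping 98.04.
Round 2 (the author proposes): the publisher can get 98.04 next round, worth 0.98 × 98.04 = 96.0792 now; the author offers that and keeps 3.9208.
Round 1 (the publisher proposes): the author can get 3.9208 next round, worth 0.98 × 3.9208 = 3.842384 now. The publisher offers 3.842384 and keeps 100 − 3.842384 = 96.157616.

3.84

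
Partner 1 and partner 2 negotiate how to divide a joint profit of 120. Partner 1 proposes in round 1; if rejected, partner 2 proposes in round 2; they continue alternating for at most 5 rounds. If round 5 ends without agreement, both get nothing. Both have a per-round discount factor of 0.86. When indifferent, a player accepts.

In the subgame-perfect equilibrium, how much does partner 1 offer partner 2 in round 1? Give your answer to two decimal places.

25.13

Round 5 (partner 1 proposes): partner 2 will accept anything ≥ 0, so partner 1 offers 0 and keeps 120.
Round 4 (partner 2 proposes): partner 1 can get 120 next round, worth 0.86 × 120 = 103.2 now, so partner 2 offers 103.2, keeping 16.8.
Round 3 (partner 1 proposes): partner 2 can get 16.8 next round, worth 0.86 × 16.8 = 14.448 now, so partner 1 offers 14.448, keeping 105.552.
Round 2 (partner 2 proposes): partner 1 can get 105.552 next round, worth 0.86 × 105.552 = 90.77472 now. Partner 2 offers 90.77472 and keeps 120 − 90.77472 = 29.22528.
Round 1 (partner 1 proposes): partner 2 can get 29.22528 next round, worth 0.86 × 29.22528 = 25.1337408 now; partner 1 offers that and keeps 94.8662592.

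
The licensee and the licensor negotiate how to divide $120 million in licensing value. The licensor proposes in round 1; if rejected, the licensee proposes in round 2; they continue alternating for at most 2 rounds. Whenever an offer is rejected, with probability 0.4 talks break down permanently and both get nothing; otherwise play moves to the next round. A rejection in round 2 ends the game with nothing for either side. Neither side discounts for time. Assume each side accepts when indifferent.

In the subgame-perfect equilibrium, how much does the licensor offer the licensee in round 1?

By backward induction:
Round 2 (the licensee proposes): rejection yields 0 for the licensor; the licensee offers 0 and keeps 120.
Round 1 (the licensor proposes): rejecting gives the licensee an expected 0.6 × 120 = 72; the licensor offers that and keeps 48.

72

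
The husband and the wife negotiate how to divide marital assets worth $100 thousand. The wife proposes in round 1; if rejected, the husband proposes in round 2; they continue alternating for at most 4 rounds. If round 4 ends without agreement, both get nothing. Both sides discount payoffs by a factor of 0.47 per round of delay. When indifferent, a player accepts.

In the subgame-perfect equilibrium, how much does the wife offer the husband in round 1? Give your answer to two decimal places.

35.29

Round 4 (the husband proposes): the wife will accept anything ≥ 0, so the husband offers 0 and keeps 100.
Round 3 (the wife proposes): the husband can get 100 next round, worth 0.47 × 100 = 47 now. The wife offers 47 and keeps 100 − 47 = 53.
Round 2 (the husband proposes): the wife can get 53 next round, worth 0.47 × 53 = 24.91 now; the husband offers that and keeps 75.09.
Round 1 (the wife proposes): the husband can get 75.09 next round, worth 0.47 × 75.09 = 35.2923 now; the wife offers that and keeps 64.7077.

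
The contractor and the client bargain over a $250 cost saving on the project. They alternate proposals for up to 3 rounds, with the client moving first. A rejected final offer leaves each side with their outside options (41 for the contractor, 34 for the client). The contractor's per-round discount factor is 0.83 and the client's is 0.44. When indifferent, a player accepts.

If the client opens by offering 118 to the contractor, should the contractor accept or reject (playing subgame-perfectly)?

Reject

Round 3 (the client proposes): the contractor gets 41 if talks fail, so the client offers 41 and keeps 209.
Round 2 (the contractor proposes): the client can get 209 next round, worth 0.44 × 209 = 91.96 now. The contractor offers 91.96 and keeps 250 − 91.96 = 158.04.
So by rejecting in round 1, the contractor gets 158.04 next round, worth 0.83 × 158.04 = 131.1732 now.
Offer 118 < 131.1732, so the contractor rejects.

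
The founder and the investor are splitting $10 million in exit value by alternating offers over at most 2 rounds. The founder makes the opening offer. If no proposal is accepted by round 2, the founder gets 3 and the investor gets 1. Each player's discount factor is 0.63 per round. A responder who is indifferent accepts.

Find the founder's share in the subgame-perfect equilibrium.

Work backward from the last round.
Round 2 (the investor proposes): the founder gets 3 if talks fail, so the investor offers 3 and keeps 7.
Round 1 (the founder proposes): the investor can get 7 next round, worth 0.63 × 7 = 4.41 now. The founder offers 4.41 and keeps 10 − 4.41 = 5.59.

5.59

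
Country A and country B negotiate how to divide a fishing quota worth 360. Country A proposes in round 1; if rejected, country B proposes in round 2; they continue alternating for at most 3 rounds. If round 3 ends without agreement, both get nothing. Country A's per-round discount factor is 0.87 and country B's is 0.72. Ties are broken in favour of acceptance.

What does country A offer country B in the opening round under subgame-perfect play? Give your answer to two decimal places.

33.70

Round 3 (country A proposes): rejection yields 0 for country B; country A offers 0 and keeps 360.
Round 2 (country B proposes): country A can get 360 next round, worth 0.87 × 360 = 313.2 now; country B offers that and keeps 46.8.
Round 1 (country A proposes): country B can get 46.8 next round, worth 0.72 × 46.8 = 33.696 now. Country A offers 33.696 and keeps 360 − 33.696 = 326.304.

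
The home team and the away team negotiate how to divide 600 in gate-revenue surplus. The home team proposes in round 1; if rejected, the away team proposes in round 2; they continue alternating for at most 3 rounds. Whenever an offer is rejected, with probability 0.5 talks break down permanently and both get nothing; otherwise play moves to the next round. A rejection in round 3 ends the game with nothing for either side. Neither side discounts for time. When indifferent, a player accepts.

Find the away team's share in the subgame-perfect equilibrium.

150

By backward induction:
Round 3 (the home team proposes): rejection yields 0 for the away team; the home team offers 0 and keeps 600.
Round 2 (the away team proposes): rejecting gives the home team an expected 0.5 × 600 = 300, so the away team offers 300, keeping 300.
Round 1 (the home team proposes): rejecting gives the away team an expected 0.5 × 300 = 150; the home team offers that and keeps 450.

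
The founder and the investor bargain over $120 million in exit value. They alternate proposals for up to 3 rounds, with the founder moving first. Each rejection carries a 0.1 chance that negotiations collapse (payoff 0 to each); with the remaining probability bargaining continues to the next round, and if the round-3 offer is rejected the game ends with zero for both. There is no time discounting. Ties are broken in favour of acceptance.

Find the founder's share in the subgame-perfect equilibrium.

By backward induction:
Round 3 (the founder proposes): the investor will accept anything ≥ 0, so the founder offers 0 and keeps 120.
Round 2 (the investor proposes): rejecting gives the founder an expected 0.9 × 120 = 108; the investor offers that and keeps 12.
Round 1 (the founder proposes): rejecting gives the investor an expected 0.9 × 12 = 10.8, so the founder offers 10.8, keeping 109.2.

109.2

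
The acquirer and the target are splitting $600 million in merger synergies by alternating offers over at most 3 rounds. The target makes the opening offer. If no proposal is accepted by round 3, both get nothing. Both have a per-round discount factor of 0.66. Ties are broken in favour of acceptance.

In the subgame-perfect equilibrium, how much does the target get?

Round 3 (the target proposes): rejection yields 0 for the acquirer; the target offers 0 and keeps 600.
Round 2 (the acquirer proposes): the target can get 600 next round, worth 0.66 × 600 = 396 now; the acquirer offers that and keeps 204.
Round 1 (the target proposes): the acquirer can get 204 next round, worth 0.66 × 204 = 134.64 now, so the target offers 134.64, keeping 465.36.

465.36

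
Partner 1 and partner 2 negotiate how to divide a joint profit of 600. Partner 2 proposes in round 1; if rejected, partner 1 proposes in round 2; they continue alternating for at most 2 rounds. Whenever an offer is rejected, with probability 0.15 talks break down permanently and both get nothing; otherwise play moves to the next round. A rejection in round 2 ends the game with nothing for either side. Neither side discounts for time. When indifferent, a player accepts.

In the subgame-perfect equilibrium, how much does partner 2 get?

90

By backward induction:
Round 2 (partner 1 proposes): rejection yields 0 for partner 2; partner 1 offers 0 and keeps 600.
Round 1 (partner 2 proposes): rejecting gives partner 1 an expected 0.85 × 600 = 510, so partner 2 offers 510, keeping 90.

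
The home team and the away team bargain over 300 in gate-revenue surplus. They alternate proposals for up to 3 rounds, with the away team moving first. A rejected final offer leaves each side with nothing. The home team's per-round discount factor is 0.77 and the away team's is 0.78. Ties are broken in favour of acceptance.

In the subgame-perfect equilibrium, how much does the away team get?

249.18

Round 3 (the away team proposes): the home team will accept anything ≥ 0, so the away team offers 0 and keeps 300.
Round 2 (the home team proposes): the away team can get 300 next round, worth 0.78 × 300 = 234 now. The home team offers 234 and keeps 300 − 234 = 66.
Round 1 (the away team proposes): the home team can get 66 next round, worth 0.77 × 66 = 50.82 now, so the away team offers 50.82, keeping 249.18.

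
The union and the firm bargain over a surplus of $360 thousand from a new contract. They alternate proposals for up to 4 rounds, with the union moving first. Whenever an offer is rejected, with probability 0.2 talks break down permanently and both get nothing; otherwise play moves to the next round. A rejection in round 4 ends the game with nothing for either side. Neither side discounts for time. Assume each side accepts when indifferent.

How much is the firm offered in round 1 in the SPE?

By backward induction:
Round 4 (the firm proposes): rejection yields 0 for the union; the firm offers 0 and keeps 360.
Round 3 (the union proposes): rejecting gives the firm an expected 0.8 × 360 = 288. The union offers 288 and keeps 360 − 288 = 72.
Round 2 (the firm proposes): rejecting gives the union an expected 0.8 × 72 = 57.6. The firm offers 57.6 and keeps 360 − 57.6 = 302.4.
Round 1 (the union proposes): rejecting gives the firm an expected 0.8 × 302.4 = 241.92; the union offers that and keeps 118.08.

241.92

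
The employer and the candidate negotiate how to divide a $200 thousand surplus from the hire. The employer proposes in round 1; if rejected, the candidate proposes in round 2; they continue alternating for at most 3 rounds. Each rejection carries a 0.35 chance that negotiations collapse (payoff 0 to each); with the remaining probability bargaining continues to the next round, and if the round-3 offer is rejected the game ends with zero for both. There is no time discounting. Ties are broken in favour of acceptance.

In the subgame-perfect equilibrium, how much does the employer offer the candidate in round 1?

45.5

By backward induction:
Round 3 (the employer proposes): rejection yields 0 for the candidate; the employer offers 0 and keeps 200.
Round 2 (the candidate proposes): rejecting gives the employer an expected 0.65 × 200 = 130, so the candidate offers 130, keeping 70.
Round 1 (the employer proposes): rejecting gives the candidate an expected 0.65 × 70 = 45.5, so the employer offers 45.5, keeping 154.5.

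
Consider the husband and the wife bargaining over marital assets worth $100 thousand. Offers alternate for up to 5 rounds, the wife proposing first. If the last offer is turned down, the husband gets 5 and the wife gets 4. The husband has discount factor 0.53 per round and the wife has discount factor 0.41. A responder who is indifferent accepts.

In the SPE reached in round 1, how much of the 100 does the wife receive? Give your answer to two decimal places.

61.70

Round 5 (the wife proposes): the husband gets 5 if talks fail, so the wife offers 5 and keeps 95.
Round 4 (the husband proposes): the wife can get 95 next round, worth 0.41 × 95 = 38.95 now. The husband offers 38.95 and keeps 100 − 38.95 = 61.05.
Round 3 (the wife proposes): the husband can get 61.05 next round, worth 0.53 × 61.05 = 32.3565 now; the wife offers that and keeps 67.6435.
Round 2 (the husband proposes): the wife can get 67.6435 next round, worth 0.41 × 67.6435 = 27.733835 now. The husband offers 27.733835 and keeps 100 − 27.733835 = 72.266165.
Round 1 (the wife proposes): the husband can get 72.266165 next round, worth 0.53 × 72.266165 = 38.30106745 now, so the wife offers 38.30106745, keeping 61.69893255.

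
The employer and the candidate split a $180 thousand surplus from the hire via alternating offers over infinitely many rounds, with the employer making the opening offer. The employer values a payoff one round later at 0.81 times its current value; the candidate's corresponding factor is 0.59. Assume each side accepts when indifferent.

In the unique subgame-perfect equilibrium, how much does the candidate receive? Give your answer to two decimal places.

38.65

Let x be the employer's share when the employer proposes and y be the candidate's share when the candidate proposes.
The candidate accepts iff offered ≥ 0.59·y, so x = 180 − 0.59y. Symmetrically y = 180 − 0.81x.
Substituting: x = 180 − 0.59(180 − 0.81x), giving x(1 − 0.81·0.59) = 180(1 − 0.59).
So x = 180 × 0.41 / 0.5221 ≈ 141.3522, and the candidate receives 180 − x ≈ 38.6478.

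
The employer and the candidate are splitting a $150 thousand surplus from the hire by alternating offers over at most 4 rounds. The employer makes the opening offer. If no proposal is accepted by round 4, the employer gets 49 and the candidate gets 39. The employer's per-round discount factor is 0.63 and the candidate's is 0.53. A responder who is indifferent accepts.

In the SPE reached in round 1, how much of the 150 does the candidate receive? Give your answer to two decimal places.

47.29

Round 4 (the candidate proposes): the employer gets 49 if talks fail, so the candidate offers 49 and keeps 101.
Round 3 (the employer proposes): the candidate can get 101 next round, worth 0.53 × 101 = 53.53 now. The employer offers 53.53 and keeps 150 − 53.53 = 96.47.
Round 2 (the candidate proposes): the employer can get 96.47 next round, worth 0.63 × 96.47 = 60.7761 now; the candidate offers that and keeps 89.2239.
Round 1 (the employer proposes): the candidate can get 89.2239 next round, worth 0.53 × 89.2239 = 47.288667 now, so the employer offers 47.288667, keeping 102.711333.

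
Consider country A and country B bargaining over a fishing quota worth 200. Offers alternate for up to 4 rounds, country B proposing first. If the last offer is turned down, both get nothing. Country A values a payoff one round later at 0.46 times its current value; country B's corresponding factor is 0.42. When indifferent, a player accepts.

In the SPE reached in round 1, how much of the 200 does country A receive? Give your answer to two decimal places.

71.13

Round 4 (country A proposes): rejection yields 0 for country B; country A offers 0 and keeps 200.
Round 3 (country B proposes): country A can get 200 next round, worth 0.46 × 200 = 92 now; country B offers that and keeps 108.
Round 2 (country A proposes): country B can get 108 next round, worth 0.42 × 108 = 45.36 now; country A offers that and keeps 154.64.
Round 1 (country B proposes): country A can get 154.64 next round, worth 0.46 × 154.64 = 71.1344 now; country B offers that and keeps 128.8656.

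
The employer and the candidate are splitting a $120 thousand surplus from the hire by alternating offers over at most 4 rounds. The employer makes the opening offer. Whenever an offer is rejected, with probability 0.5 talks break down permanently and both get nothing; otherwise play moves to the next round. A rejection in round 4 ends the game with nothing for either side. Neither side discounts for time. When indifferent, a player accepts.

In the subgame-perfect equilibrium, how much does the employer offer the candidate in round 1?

By backward induction:
Round 4 (the candidate proposes): rejection yields 0 for the employer; the candidate offers 0 and keeps 120.
Round 3 (the employer proposes): rejecting gives the candidate an expected 0.5 × 120 = 60, so the employer offers 60, keeping 60.
Round 2 (the candidate proposes): rejecting gives the employer an expected 0.5 × 60 = 30; the candidate offers that and keeps 90.
Round 1 (the employer proposes): rejecting gives the candidate an expected 0.5 × 90 = 45, so the employer offers 45, keeping 75.

45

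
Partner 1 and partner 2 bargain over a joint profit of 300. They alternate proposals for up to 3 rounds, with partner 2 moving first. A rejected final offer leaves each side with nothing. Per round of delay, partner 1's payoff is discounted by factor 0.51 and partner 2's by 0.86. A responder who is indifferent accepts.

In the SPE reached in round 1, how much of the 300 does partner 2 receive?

Round 3 (partner 2 proposes): partner 1 will accept anything ≥ 0, so partner 2 offers 0 and keeps 300.
Round 2 (partner 1 proposes): partner 2 can get 300 next round, worth 0.86 × 300 = 258 now; partner 1 offers that and keeps 42.
Round 1 (partner 2 proposes): partner 1 can get 42 next round, worth 0.51 × 42 = 21.42 now; partner 2 offers that and keeps 278.58.

278.58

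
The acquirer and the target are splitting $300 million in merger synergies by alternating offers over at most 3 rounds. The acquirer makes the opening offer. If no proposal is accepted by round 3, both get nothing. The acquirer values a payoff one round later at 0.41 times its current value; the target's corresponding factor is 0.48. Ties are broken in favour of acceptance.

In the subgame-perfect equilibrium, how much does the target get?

84.96

Work backward from the last round.
Round 3 (the acquirer proposes): rejection yields 0 for the target; the acquirer offers 0 and keeps 300.
Round 2 (the target proposes): the acquirer can get 300 next round, worth 0.41 × 300 = 123 now, so the target offers 123, keeping 177.
Round 1 (the acquirer proposes): the target can get 177 next round, worth 0.48 × 177 = 84.96 now; the acquirer offers that and keeps 215.04.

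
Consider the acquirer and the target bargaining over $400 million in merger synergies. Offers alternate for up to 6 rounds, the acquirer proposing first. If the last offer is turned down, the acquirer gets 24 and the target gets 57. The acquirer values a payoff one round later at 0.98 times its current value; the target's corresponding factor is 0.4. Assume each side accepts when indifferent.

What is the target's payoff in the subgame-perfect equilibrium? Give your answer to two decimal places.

Round 6 (the target proposes): the acquirer gets 24 if talks fail, so the target offers 24 and keeps 376.
Round 5 (the acquirer proposes): the target can get 376 next round, worth 0.4 × 376 = 150.4 now; the acquirer offers that and keeps 249.6.
Round 4 (the target proposes): the acquirer can get 249.6 next round, worth 0.98 × 249.6 = 244.608 now. The target offers 244.608 and keeps 400 − 244.608 = 155.392.
Round 3 (the acquirer proposes): the target can get 155.392 next round, worth 0.4 × 155.392 = 62.1568 now, so the acquirer offers 62.1568, keeping 337.8432.
Round 2 (the target proposes): the acquirer can get 337.8432 next round, worth 0.98 × 337.8432 = 331.086336 now; the target offers that and keeps 68.913664.
Round 1 (the acquirer proposes): the target can get 68.913664 next round, worth 0.4 × 68.913664 = 27.5654656 now; the acquirer offers that and keeps 372.4345344.

27.57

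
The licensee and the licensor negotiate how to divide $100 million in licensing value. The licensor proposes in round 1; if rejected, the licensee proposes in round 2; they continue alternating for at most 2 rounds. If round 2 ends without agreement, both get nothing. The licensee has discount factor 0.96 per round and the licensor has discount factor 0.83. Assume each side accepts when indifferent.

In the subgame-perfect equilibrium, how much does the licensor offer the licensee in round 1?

96

By backward induction:
Round 2 (the licensee proposes): the licensor will accept anything ≥ 0, so the licensee offers 0 and keeps 100.
Round 1 (the licensor proposes): the licensee can get 100 next round, worth 0.96 × 100 = 96 now, so the licensor offers 96, keeping 4.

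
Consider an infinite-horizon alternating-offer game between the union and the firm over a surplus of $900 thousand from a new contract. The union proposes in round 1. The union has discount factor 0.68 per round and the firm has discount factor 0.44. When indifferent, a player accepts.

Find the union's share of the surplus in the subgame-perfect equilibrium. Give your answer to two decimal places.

When the union proposes, the firm accepts any offer worth at least 0.44 times what the firm would get by proposing next round; and vice versa.
This gives x = 900 − 0.44y and y = 900 − 0.68x, where x and y are each side's share when it proposes.
Hence (1 − 0.44·0.68)x = 900(1 − 0.44), i.e. 0.7008·x = 504.
x ≈ 719.1781; the firm's share is 900 − x ≈ 180.8219.

719.18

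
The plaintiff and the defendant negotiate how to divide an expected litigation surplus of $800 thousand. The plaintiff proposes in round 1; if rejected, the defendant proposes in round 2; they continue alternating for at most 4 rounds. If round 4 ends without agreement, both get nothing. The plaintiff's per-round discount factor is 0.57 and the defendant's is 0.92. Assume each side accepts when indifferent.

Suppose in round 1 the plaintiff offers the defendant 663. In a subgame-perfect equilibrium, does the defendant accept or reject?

Reject

Round 4 (the defendant proposes): the plaintiff will accept anything ≥ 0, so the defendant offers 0 and keeps 800.
Round 3 (the plaintiff proposes): the defendant can get 800 next round, worth 0.92 × 800 = 736 now, so the plaintiff offers 736, keeping 64.
Round 2 (the defendant proposes): the plaintiff can get 64 next round, worth 0.57 × 64 = 36.48 now. The defendant offers 36.48 and keeps 800 − 36.48 = 763.52.
So by rejecting in round 1, the defendant gets 763.52 next round, worth 0.92 × 763.52 = 702.4384 now.
Offer 663 < 702.4384, so the defendant rejects.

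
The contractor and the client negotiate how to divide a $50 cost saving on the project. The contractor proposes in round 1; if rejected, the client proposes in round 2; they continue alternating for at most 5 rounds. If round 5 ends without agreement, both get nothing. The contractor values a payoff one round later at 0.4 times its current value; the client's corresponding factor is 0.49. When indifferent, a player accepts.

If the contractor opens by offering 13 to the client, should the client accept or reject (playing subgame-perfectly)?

Reject

Work out the client's continuation value if the offer is rejected.
Round 5 (the contractor proposes): rejection yields 0 for the client; the contractor offers 0 and keeps 50.
Round 4 (the client proposes): the contractor can get 50 next round, worth 0.4 × 50 = 20 now. The client offers 20 and keeps 50 − 20 = 30.
Round 3 (the contractor proposes): the client can get 30 next round, worth 0.49 × 30 = 14.7 now. The contractor offers 14.7 and keeps 50 − 14.7 = 35.3.
Round 2 (the client proposes): the contractor can get 35.3 next round, worth 0.4 × 35.3 = 14.12 now; the client offers that and keeps 35.88.
So by rejecting in round 1, the client gets 35.88 next round, worth 0.49 × 35.88 = 17.5812 now.
Offer 13 < 17.5812, so the client rejects.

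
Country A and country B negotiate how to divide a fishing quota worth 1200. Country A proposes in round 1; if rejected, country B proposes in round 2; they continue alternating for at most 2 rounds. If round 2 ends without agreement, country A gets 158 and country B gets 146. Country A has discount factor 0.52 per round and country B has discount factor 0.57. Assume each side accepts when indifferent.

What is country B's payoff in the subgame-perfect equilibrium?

593.94

Round 2 (country B proposes): country A gets 158 if talks fail, so country B offers 158 and keeps 1042.
Round 1 (country A proposes): country B can get 1042 next round, worth 0.57 × 1042 = 593.94 now; country A offers that and keeps 606.06.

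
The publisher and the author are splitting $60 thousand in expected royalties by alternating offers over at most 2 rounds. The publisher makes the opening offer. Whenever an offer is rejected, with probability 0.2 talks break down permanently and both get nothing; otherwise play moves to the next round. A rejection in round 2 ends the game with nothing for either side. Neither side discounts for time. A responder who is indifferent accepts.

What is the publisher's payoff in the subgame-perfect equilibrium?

12

Round 2 (the author proposes): the publisher will accept anything ≥ 0, so the author offers 0 and keeps 60.
Round 1 (the publisher proposes): rejecting gives the author an expected 0.8 × 60 = 48. The publisher offers 48 and keeps 60 − 48 = 12.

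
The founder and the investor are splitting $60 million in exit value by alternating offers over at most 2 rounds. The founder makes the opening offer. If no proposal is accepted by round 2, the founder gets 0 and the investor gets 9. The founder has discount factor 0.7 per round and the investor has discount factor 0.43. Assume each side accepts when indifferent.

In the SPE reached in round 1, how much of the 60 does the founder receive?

34.2

Round 2 (the investor proposes): rejection yields 0 for the founder; the investor offers 0 and keeps 60.
Round 1 (the founder proposes): the investor can get 60 next round, worth 0.43 × 60 = 25.8 now. The founder offers 25.8 and keeps 60 − 25.8 = 34.2.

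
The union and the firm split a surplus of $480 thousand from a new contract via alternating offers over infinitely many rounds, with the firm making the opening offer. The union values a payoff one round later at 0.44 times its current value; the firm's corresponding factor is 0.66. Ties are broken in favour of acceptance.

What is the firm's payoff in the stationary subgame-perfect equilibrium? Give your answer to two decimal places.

378.80

In a stationary SPE each proposer offers the other exactly their discounted continuation value.
If the firm keeps x when proposing and the union keeps y when proposing, then x = 480 − 0.44y and y = 480 − 0.66x.
Solving: x = 480(1 − 0.44) / (1 − 0.66·0.44) = 268.8 / 0.7096 ≈ 378.8050.
The union gets 480 − 378.8050 ≈ 101.1950.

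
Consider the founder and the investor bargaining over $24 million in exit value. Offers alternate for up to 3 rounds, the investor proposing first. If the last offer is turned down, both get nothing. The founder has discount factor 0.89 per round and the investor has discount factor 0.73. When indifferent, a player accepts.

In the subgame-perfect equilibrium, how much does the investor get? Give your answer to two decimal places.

18.23

Work backward from the last round.
Round 3 (the investor proposes): the founder will accept anything ≥ 0, so the investor offers 0 and keeps 24.
Round 2 (the founder proposes): the investor can get 24 next round, worth 0.73 × 24 = 17.52 now. The founder offers 17.52 and keeps 24 − 17.52 = 6.48.
Round 1 (the investor proposes): the founder can get 6.48 next round, worth 0.89 × 6.48 = 5.7672 now. The investor offers 5.7672 and keeps 24 − 5.7672 = 18.2328.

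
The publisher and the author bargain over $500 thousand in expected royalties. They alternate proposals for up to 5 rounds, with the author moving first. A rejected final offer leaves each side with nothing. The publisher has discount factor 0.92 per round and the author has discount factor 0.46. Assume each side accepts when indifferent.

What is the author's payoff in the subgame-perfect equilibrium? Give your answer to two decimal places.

146.48

Round 5 (the author proposes): rejection yields 0 for the publisher; the author offers 0 and keeps 500.
Round 4 (the publisher proposes): the author can get 500 next round, worth 0.46 × 500 = 230 now. The publisher offers 230 and keeps 500 − 230 = 270.
Round 3 (the author proposes): the publisher can get 270 next round, worth 0.92 × 270 = 248.4 now, so the author offers 248.4, keeping 251.6.
Round 2 (the publisher proposes): the author can get 251.6 next round, worth 0.46 × 251.6 = 115.736 now. The publisher offers 115.736 and keeps 500 − 115.736 = 384.264.
Round 1 (the author proposes): the publisher can get 384.264 next round, worth 0.92 × 384.264 = 353.52288 now. The author offers 353.52288 and keeps 500 − 353.52288 = 146.47712.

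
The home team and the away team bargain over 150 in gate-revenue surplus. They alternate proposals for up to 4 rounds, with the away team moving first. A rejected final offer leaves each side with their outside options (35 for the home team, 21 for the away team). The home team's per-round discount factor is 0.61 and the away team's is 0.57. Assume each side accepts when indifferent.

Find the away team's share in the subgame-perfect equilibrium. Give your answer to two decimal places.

Round 4 (the home team proposes): the away team gets 21 if talks fail, so the home team offers 21 and keeps 129.
Round 3 (the away team proposes): the home team can get 129 next round, worth 0.61 × 129 = 78.69 now; the away team offers that and keeps 71.31.
Round 2 (the home team proposes): the away team can get 71.31 next round, worth 0.57 × 71.31 = 40.6467 now. The home team offers 40.6467 and keeps 150 − 40.6467 = 109.3533.
Round 1 (the away team proposes): the home team can get 109.3533 next round, worth 0.61 × 109.3533 = 66.705513 now; the away team offers that and keeps 83.294487.

83.29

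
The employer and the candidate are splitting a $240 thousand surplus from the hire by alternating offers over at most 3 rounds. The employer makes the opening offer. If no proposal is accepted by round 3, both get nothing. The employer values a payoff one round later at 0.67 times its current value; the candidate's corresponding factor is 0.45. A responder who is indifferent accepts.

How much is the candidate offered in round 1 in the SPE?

Work backward from the last round.
Round 3 (the employer proposes): the candidate will accept anything ≥ 0, so the employer offers 0 and keeps 240.
Round 2 (the candidate proposes): the employer can get 240 next round, worth 0.67 × 240 = 160.8 now, so the candidate offers 160.8, keeping 79.2.
Round 1 (the employer proposes): the candidate can get 79.2 next round, worth 0.45 × 79.2 = 35.64 now; the employer offers that and keeps 204.36.

35.64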